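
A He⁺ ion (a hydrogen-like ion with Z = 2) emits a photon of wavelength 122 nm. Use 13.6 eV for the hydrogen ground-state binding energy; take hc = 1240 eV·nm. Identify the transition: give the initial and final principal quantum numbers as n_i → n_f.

n_i = 4, n_f = 2

The photon energy is ΔE = hc/λ = 1240 / 122 = 10.16 eV.
With Z = 2, ΔE = 54.40 × (1/n_f² − 1/n_i²), so 1/n_f² − 1/n_i² = 0.1868.
Trying n_f = 2 gives 1/n_i² = 0.06316, i.e. n_i ≈ 4; this pair matches.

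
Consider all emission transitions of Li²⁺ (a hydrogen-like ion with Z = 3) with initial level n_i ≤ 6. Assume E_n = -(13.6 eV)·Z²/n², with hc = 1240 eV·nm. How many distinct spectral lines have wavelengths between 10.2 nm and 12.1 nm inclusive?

Enumerate all n_i → n_f pairs with 1 ≤ n_f < n_i ≤ 6 and compute λ = 1240 / [13.6·9·(1/n_f² − 1/n_i²)].
Lines falling in [10.2, 12.1] nm: 6→1 (10.42 nm), 5→1 (10.55 nm), 4→1 (10.81 nm), 3→1 (11.40 nm).

4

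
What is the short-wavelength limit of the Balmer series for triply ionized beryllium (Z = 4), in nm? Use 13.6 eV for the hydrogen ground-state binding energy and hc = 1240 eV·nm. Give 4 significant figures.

The Balmer series has lower level n_f = 2; the series limit corresponds to n_i → ∞.
ΔE_max = 13.6 × 16 / 2² = 54.40 eV.
λ_min = 1240 / 54.40 = 22.79 nm.

22.79 nm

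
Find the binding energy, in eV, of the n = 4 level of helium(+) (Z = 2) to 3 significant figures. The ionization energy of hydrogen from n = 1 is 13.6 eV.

E_n = −13.6 Z²/n² = −54.40/n² eV for Z = 2.
E_4 = −54.40/16 = −3.40 eV, so ionization (to E = 0) requires 3.40 eV.

3.40 eV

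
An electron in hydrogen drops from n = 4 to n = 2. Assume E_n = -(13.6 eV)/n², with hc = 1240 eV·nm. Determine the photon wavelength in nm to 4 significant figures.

486.3 nm

ΔE = 13.60 × (1/2² − 1/4²) = 13.60 × 0.1875 = 2.550 eV.
λ = hc/ΔE = 1240 / 2.550 = 486.3 nm.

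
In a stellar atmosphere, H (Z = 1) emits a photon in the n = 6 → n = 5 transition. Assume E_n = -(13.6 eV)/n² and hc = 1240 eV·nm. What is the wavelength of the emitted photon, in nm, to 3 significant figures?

ΔE = 13.60 × (1/5² − 1/6²) = 13.60 × 0.01222 = 0.1662 eV.
λ = hc/ΔE = 1240 / 0.1662 = 7460 nm.

7460 nm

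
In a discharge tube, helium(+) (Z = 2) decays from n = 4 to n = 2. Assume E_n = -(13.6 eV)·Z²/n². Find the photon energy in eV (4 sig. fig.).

The Bohr energies scale as Z², so for Z = 2: E_n = −54.40/n² eV.
E_4 = −54.40/16 = −3.400 eV and E_2 = −54.40/4 = −13.60 eV.
The photon energy is |E_4 − E_2| = 10.20 eV.

10.20 eV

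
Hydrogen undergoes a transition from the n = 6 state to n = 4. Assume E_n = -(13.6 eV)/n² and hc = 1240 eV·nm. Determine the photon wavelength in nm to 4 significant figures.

2626 nm

ΔE = 13.60 × (1/4² − 1/6²) = 13.60 × 0.03472 = 0.4722 eV.
λ = hc/ΔE = 1240 / 0.4722 = 2626 nm.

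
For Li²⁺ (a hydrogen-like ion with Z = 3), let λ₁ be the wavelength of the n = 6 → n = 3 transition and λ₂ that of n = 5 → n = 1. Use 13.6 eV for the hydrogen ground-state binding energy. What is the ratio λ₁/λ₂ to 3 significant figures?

11.5

λ ∝ 1/ΔE ∝ 1/(1/n_f² − 1/n_i²), and the Z² and hc factors cancel in the ratio.
λ₁/λ₂ = (1/1² − 1/5²)/(1/3² − 1/6²) = 0.9600/0.08333 = 11.5.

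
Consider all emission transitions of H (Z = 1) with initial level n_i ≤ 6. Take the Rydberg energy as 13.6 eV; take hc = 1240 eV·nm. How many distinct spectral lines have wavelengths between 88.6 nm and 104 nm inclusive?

4

Enumerate all n_i → n_f pairs with 1 ≤ n_f < n_i ≤ 6 and compute λ = 1240 / [13.6·1·(1/n_f² − 1/n_i²)].
Lines falling in [88.6, 104] nm: 6→1 (93.78 nm), 5→1 (94.98 nm), 4→1 (97.25 nm), 3→1 (102.6 nm).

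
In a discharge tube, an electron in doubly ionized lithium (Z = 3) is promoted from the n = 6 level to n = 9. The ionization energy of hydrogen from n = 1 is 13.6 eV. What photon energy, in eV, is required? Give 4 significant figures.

1.889 eV

The Bohr energies scale as Z², so for Z = 3: E_n = −122.4/n² eV.
E_9 = −122.4/81 = −1.511 eV and E_6 = −122.4/36 = −3.400 eV.
The photon energy is |E_9 − E_6| = 1.889 eV.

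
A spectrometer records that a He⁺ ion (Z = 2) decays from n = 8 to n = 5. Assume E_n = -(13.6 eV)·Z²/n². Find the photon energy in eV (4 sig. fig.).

1.326 eV

The Bohr energies scale as Z², so for Z = 2: E_n = −54.40/n² eV.
E_8 = −54.40/64 = −0.8500 eV and E_5 = −54.40/25 = −2.176 eV.
The photon energy is |E_8 − E_5| = 1.326 eV.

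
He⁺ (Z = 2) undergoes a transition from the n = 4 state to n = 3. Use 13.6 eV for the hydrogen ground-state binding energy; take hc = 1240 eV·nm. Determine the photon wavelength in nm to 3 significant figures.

For Z = 2 the level energies scale as Z², so the effective Rydberg energy is 13.6 × 4 = 54.40 eV.
ΔE = 54.40 × (1/3² − 1/4²) = 54.40 × 0.04861 = 2.644 eV.
λ = hc/ΔE = 1240 / 2.644 = 469 nm.

469 nm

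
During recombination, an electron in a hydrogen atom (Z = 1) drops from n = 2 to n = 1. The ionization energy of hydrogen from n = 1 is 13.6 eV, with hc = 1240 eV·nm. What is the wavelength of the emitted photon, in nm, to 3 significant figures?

122 nm

ΔE = 13.60 × (1/1² − 1/2²) = 13.60 × 0.7500 = 10.20 eV.
λ = hc/ΔE = 1240 / 10.20 = 122 nm.
This line belongs to the Lyman series.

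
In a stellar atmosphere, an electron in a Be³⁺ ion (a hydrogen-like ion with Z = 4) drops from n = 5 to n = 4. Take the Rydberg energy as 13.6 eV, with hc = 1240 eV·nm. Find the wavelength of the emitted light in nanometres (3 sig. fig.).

253 nm

For Z = 4 the level energies scale as Z², so the effective Rydberg energy is 13.6 × 16 = 217.6 eV.
ΔE = 217.6 × (1/4² − 1/5²) = 217.6 × 0.02250 = 4.896 eV.
λ = hc/ΔE = 1240 / 4.896 = 253 nm.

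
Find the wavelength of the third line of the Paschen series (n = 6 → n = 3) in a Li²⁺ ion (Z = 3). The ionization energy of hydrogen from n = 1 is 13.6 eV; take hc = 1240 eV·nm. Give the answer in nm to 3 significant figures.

122 nm

The Paschen series terminates on n_f = 3; the third line has n_i = 3+3 = 6.
ΔE = 122.4 × (1/3² − 1/6²) = 10.20 eV.
λ = 1240 / 10.20 = 122 nm.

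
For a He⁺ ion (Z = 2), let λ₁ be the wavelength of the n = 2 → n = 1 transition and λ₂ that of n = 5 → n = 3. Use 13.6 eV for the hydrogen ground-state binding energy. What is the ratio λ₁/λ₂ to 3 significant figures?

λ ∝ 1/ΔE ∝ 1/(1/n_f² − 1/n_i²), and the Z² and hc factors cancel in the ratio.
λ₁/λ₂ = (1/3² − 1/5²)/(1/1² − 1/2²) = 0.07111/0.7500 = 0.0948.

0.0948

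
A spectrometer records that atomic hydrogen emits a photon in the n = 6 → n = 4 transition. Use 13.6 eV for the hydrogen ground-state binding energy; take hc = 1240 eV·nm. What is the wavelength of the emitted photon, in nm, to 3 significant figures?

2630 nm

ΔE = 13.60 × (1/4² − 1/6²) = 13.60 × 0.03472 = 0.4722 eV.
λ = hc/ΔE = 1240 / 0.4722 = 2630 nm.
This line belongs to the Brackett series.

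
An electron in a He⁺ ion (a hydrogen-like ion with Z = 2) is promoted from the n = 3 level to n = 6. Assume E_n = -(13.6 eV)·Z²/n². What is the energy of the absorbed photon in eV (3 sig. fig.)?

The Bohr energies scale as Z², so for Z = 2: E_n = −54.40/n² eV.
E_6 = −54.40/36 = −1.511 eV and E_3 = −54.40/9 = −6.044 eV.
The photon energy is |E_6 − E_3| = 4.53 eV.

4.53 eV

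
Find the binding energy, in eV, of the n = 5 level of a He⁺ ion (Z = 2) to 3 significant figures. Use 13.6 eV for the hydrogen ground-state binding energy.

E_n = −13.6 Z²/n² = −54.40/n² eV for Z = 2.
E_5 = −54.40/25 = −2.18 eV, so ionization (to E = 0) requires 2.18 eV.

2.18 eV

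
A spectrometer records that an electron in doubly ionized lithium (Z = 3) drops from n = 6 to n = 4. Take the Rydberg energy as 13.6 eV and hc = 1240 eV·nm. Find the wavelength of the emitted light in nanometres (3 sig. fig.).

For Z = 3 the level energies scale as Z², so the effective Rydberg energy is 13.6 × 9 = 122.4 eV.
ΔE = 122.4 × (1/4² − 1/6²) = 122.4 × 0.03472 = 4.250 eV.
λ = hc/ΔE = 1240 / 4.250 = 292 nm.

292 nm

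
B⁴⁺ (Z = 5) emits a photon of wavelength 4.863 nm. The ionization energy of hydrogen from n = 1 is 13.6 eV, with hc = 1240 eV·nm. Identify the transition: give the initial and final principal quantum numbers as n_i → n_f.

The photon energy is ΔE = hc/λ = 1240 / 4.863 = 255.0 eV.
With Z = 5, ΔE = 340.0 × (1/n_f² − 1/n_i²), so 1/n_f² − 1/n_i² = 0.7500.
Trying n_f = 1 gives 1/n_i² = 0.2500, i.e. n_i ≈ 2; this pair matches.

n_i = 2, n_f = 1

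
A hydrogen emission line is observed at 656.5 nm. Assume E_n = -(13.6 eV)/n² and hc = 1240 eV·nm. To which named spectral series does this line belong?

ΔE = 1240/656.5 = 1.889 eV.
This matches 13.6 × (1/2² − 1/3²), so n_f = 2: the Balmer series.

Balmer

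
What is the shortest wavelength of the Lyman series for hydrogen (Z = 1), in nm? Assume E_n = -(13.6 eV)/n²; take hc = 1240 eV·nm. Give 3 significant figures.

The Lyman series has lower level n_f = 1; the series limit corresponds to n_i → ∞.
ΔE_max = 13.6 × 1 / 1² = 13.60 eV.
λ_min = 1240 / 13.60 = 91.2 nm.

91.2 nm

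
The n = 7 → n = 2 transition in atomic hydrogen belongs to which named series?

Balmer

The series is set by the lower level: n_f = 2 is the Balmer series.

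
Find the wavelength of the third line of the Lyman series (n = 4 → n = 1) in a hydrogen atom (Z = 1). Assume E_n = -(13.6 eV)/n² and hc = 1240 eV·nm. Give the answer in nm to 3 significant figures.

97.3 nm

The Lyman series terminates on n_f = 1; the third line has n_i = 1+3 = 4.
ΔE = 13.60 × (1/1² − 1/4²) = 12.75 eV.
λ = 1240 / 12.75 = 97.3 nm.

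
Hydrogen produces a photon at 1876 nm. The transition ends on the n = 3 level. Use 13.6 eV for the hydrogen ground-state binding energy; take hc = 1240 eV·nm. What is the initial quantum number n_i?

The photon energy is ΔE = hc/λ = 1240 / 1876 = 0.6610 eV.
With Z = 1, ΔE = 13.60 × (1/n_f² − 1/n_i²), so 1/n_f² − 1/n_i² = 0.04860.
With n_f = 3: 1/n_i² = 1/9 − 0.04860 = 0.06251, so n_i ≈ 4.00.

n_i = 4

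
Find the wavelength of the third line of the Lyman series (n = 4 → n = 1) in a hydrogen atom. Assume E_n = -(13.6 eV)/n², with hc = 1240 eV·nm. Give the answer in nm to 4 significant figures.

The Lyman series terminates on n_f = 1; the third line has n_i = 1+3 = 4.
ΔE = 13.60 × (1/1² − 1/4²) = 12.75 eV.
λ = 1240 / 12.75 = 97.25 nm.

97.25 nm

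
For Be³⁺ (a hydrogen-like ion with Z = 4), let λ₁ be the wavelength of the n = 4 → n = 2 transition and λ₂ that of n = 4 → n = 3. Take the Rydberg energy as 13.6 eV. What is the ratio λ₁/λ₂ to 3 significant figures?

0.259

λ ∝ 1/ΔE ∝ 1/(1/n_f² − 1/n_i²), and the Z² and hc factors cancel in the ratio.
λ₁/λ₂ = (1/3² − 1/4²)/(1/2² − 1/4²) = 0.04861/0.1875 = 0.259.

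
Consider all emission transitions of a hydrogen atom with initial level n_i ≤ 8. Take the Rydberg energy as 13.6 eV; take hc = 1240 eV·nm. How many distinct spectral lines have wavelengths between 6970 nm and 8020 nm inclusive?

2

Enumerate all n_i → n_f pairs with 1 ≤ n_f < n_i ≤ 8 and compute λ = 1240 / [13.6·1·(1/n_f² − 1/n_i²)].
Lines falling in [6970, 8020] nm: 6→5 (7460 nm), 8→6 (7503 nm).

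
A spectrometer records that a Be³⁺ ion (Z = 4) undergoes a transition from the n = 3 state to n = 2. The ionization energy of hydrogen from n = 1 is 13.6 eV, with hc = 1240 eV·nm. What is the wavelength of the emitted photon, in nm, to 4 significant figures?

41.03 nm

For Z = 4 the level energies scale as Z², so the effective Rydberg energy is 13.6 × 16 = 217.6 eV.
ΔE = 217.6 × (1/2² − 1/3²) = 217.6 × 0.1389 = 30.22 eV.
λ = hc/ΔE = 1240 / 30.22 = 41.03 nm.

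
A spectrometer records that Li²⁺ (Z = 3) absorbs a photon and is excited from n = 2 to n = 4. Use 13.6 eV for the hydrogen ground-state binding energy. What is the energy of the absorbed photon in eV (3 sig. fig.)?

The Bohr energies scale as Z², so for Z = 3: E_n = −122.4/n² eV.
E_4 = −122.4/16 = −7.650 eV and E_2 = −122.4/4 = −30.60 eV.
The photon energy is |E_4 − E_2| = 23.0 eV.

23.0 eV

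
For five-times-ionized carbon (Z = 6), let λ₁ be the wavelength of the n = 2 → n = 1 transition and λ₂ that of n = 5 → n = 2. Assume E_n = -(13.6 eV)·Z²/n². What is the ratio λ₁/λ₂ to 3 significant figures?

0.280

λ ∝ 1/ΔE ∝ 1/(1/n_f² − 1/n_i²), and the Z² and hc factors cancel in the ratio.
λ₁/λ₂ = (1/2² − 1/5²)/(1/1² − 1/2²) = 0.2100/0.7500 = 0.280.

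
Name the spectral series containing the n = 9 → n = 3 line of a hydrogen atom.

Paschen

The series is set by the lower level: n_f = 3 is the Paschen series.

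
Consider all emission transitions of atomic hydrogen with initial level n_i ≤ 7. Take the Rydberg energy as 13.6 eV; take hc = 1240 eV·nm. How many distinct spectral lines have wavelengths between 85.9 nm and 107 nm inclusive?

5

Enumerate all n_i → n_f pairs with 1 ≤ n_f < n_i ≤ 7 and compute λ = 1240 / [13.6·1·(1/n_f² − 1/n_i²)].
Lines falling in [85.9, 107] nm: 7→1 (93.08 nm), 6→1 (93.78 nm), 5→1 (94.98 nm), 4→1 (97.25 nm), 3→1 (102.6 nm).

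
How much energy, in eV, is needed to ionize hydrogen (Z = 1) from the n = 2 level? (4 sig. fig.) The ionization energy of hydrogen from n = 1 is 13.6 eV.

E_2 = −13.60/4 = −3.400 eV, so ionization (to E = 0) requires 3.400 eV.

3.400 eV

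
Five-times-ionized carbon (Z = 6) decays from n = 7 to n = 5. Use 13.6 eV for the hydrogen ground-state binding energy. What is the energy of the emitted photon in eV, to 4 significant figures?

The Bohr energies scale as Z², so for Z = 6: E_n = −489.6/n² eV.
E_7 = −489.6/49 = −9.992 eV and E_5 = −489.6/25 = −19.58 eV.
The photon energy is |E_7 − E_5| = 9.592 eV.

9.592 eV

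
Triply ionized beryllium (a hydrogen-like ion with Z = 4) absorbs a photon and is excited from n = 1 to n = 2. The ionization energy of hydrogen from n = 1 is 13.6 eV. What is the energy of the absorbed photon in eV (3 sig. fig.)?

The Bohr energies scale as Z², so for Z = 4: E_n = −217.6/n² eV.
E_2 = −217.6/4 = −54.40 eV and E_1 = −217.6/1 = −217.6 eV.
The photon energy is |E_2 − E_1| = 163 eV.

163 eV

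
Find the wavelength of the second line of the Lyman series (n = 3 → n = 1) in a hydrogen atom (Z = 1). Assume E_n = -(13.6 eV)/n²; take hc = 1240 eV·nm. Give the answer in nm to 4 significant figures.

The Lyman series terminates on n_f = 1; the second line has n_i = 1+2 = 3.
ΔE = 13.60 × (1/1² − 1/3²) = 12.09 eV.
λ = 1240 / 12.09 = 102.6 nm.

102.6 nm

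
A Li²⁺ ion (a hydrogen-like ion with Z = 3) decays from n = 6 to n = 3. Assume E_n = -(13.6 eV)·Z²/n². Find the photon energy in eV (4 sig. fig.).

10.20 eV

The Bohr energies scale as Z², so for Z = 3: E_n = −122.4/n² eV.
E_6 = −122.4/36 = −3.400 eV and E_3 = −122.4/9 = −13.60 eV.
The photon energy is |E_6 − E_3| = 10.20 eV.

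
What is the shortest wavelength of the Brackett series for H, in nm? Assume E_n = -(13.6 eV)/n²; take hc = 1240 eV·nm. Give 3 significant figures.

The Brackett series has lower level n_f = 4; the series limit corresponds to n_i → ∞.
ΔE_max = 13.6 × 1 / 4² = 0.8500 eV.
λ_min = 1240 / 0.8500 = 1460 nm.

1460 nm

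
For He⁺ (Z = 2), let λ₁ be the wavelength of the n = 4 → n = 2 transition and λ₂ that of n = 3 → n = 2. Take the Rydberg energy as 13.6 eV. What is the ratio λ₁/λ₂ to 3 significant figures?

0.741

λ ∝ 1/ΔE ∝ 1/(1/n_f² − 1/n_i²), and the Z² and hc factors cancel in the ratio.
λ₁/λ₂ = (1/2² − 1/3²)/(1/2² − 1/4²) = 0.1389/0.1875 = 0.741.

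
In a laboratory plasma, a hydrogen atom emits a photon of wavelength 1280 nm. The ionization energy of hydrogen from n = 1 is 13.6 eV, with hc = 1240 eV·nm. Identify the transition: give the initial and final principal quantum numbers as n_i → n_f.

n_i = 5, n_f = 3

The photon energy is ΔE = hc/λ = 1240 / 1280 = 0.9688 eV.
With Z = 1, ΔE = 13.60 × (1/n_f² − 1/n_i²), so 1/n_f² − 1/n_i² = 0.07123.
Trying n_f = 3 gives 1/n_i² = 0.03988, i.e. n_i ≈ 5; this pair matches.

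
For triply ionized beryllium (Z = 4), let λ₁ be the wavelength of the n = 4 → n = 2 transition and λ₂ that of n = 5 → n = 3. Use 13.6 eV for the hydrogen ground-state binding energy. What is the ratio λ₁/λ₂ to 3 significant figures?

λ ∝ 1/ΔE ∝ 1/(1/n_f² − 1/n_i²), and the Z² and hc factors cancel in the ratio.
λ₁/λ₂ = (1/3² − 1/5²)/(1/2² − 1/4²) = 0.07111/0.1875 = 0.379.

0.379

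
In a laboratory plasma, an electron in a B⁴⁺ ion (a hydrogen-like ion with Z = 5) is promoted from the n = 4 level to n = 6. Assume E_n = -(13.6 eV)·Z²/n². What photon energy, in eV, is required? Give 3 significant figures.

The Bohr energies scale as Z², so for Z = 5: E_n = −340.0/n² eV.
E_6 = −340.0/36 = −9.444 eV and E_4 = −340.0/16 = −21.25 eV.
The photon energy is |E_6 − E_4| = 11.8 eV.

11.8 eV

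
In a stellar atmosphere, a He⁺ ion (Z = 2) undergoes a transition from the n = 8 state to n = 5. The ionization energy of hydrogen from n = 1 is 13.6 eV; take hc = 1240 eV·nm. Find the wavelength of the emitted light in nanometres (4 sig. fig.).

935.1 nm

For Z = 2 the level energies scale as Z², so the effective Rydberg energy is 13.6 × 4 = 54.40 eV.
ΔE = 54.40 × (1/5² − 1/8²) = 54.40 × 0.02438 = 1.326 eV.
λ = hc/ΔE = 1240 / 1.326 = 935.1 nm.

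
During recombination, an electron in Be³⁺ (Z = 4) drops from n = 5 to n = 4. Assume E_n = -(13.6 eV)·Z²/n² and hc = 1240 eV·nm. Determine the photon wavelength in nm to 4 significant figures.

253.3 nm

For Z = 4 the level energies scale as Z², so the effective Rydberg energy is 13.6 × 16 = 217.6 eV.
ΔE = 217.6 × (1/4² − 1/5²) = 217.6 × 0.02250 = 4.896 eV.
λ = hc/ΔE = 1240 / 4.896 = 253.3 nm.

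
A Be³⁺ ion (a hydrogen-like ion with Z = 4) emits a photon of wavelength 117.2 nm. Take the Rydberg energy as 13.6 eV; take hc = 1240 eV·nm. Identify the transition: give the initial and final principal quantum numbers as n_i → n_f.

The photon energy is ΔE = hc/λ = 1240 / 117.2 = 10.58 eV.
With Z = 4, ΔE = 217.6 × (1/n_f² − 1/n_i²), so 1/n_f² − 1/n_i² = 0.04862.
Trying n_f = 3 gives 1/n_i² = 0.06249, i.e. n_i ≈ 4; this pair matches.

n_i = 4, n_f = 3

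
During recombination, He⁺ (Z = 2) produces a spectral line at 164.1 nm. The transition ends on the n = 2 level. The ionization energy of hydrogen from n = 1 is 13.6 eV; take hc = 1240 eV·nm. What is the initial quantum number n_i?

The photon energy is ΔE = hc/λ = 1240 / 164.1 = 7.556 eV.
With Z = 2, ΔE = 54.40 × (1/n_f² − 1/n_i²), so 1/n_f² − 1/n_i² = 0.1389.
With n_f = 2: 1/n_i² = 1/4 − 0.1389 = 0.1111, so n_i ≈ 3.00.

n_i = 3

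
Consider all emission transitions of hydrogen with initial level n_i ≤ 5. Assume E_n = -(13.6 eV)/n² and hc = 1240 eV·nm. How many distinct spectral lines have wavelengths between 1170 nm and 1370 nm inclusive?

Enumerate all n_i → n_f pairs with 1 ≤ n_f < n_i ≤ 5 and compute λ = 1240 / [13.6·1·(1/n_f² − 1/n_i²)].
Lines falling in [1170, 1370] nm: 5→3 (1282 nm).

1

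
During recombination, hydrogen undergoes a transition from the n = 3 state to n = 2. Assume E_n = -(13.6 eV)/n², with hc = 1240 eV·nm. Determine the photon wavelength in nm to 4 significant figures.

656.5 nm

ΔE = 13.60 × (1/2² − 1/3²) = 13.60 × 0.1389 = 1.889 eV.
λ = hc/ΔE = 1240 / 1.889 = 656.5 nm.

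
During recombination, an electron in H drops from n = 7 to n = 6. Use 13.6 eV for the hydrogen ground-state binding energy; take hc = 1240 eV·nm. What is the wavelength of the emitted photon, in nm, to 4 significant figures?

12370 nm

ΔE = 13.60 × (1/6² − 1/7²) = 13.60 × 0.007370 = 0.1002 eV.
λ = hc/ΔE = 1240 / 0.1002 = 12370 nm.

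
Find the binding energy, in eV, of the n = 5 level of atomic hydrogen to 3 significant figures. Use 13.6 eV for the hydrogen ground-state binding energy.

E_5 = −13.60/25 = −0.544 eV, so ionization (to E = 0) requires 0.544 eV.

0.544 eV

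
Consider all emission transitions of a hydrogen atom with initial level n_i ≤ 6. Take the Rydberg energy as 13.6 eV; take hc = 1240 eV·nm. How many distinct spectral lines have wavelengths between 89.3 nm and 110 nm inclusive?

4

Enumerate all n_i → n_f pairs with 1 ≤ n_f < n_i ≤ 6 and compute λ = 1240 / [13.6·1·(1/n_f² − 1/n_i²)].
Lines falling in [89.3, 110] nm: 6→1 (93.78 nm), 5→1 (94.98 nm), 4→1 (97.25 nm), 3→1 (102.6 nm).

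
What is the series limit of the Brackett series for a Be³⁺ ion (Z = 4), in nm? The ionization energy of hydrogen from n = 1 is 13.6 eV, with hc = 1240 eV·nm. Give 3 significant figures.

The Brackett series has lower level n_f = 4; the series limit corresponds to n_i → ∞.
ΔE_max = 13.6 × 16 / 4² = 13.60 eV.
λ_min = 1240 / 13.60 = 91.2 nm.

91.2 nm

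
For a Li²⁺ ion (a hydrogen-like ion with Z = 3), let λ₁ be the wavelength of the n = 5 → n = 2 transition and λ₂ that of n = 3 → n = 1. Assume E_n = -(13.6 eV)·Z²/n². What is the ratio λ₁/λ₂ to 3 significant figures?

4.23

λ ∝ 1/ΔE ∝ 1/(1/n_f² − 1/n_i²), and the Z² and hc factors cancel in the ratio.
λ₁/λ₂ = (1/1² − 1/3²)/(1/2² − 1/5²) = 0.8889/0.2100 = 4.23.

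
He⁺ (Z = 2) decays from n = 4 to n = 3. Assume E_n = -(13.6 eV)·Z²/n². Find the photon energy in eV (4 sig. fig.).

The Bohr energies scale as Z², so for Z = 2: E_n = −54.40/n² eV.
E_4 = −54.40/16 = −3.400 eV and E_3 = −54.40/9 = −6.044 eV.
The photon energy is |E_4 − E_3| = 2.644 eV.

2.644 eV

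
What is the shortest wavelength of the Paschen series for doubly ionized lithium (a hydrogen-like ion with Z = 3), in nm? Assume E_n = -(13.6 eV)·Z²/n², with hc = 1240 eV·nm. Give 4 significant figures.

The Paschen series has lower level n_f = 3; the series limit corresponds to n_i → ∞.
ΔE_max = 13.6 × 9 / 3² = 13.60 eV.
λ_min = 1240 / 13.60 = 91.18 nm.

91.18 nm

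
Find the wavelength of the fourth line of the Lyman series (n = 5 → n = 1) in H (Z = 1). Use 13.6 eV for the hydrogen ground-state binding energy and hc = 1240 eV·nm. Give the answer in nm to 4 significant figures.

The Lyman series terminates on n_f = 1; the fourth line has n_i = 1+4 = 5.
ΔE = 13.60 × (1/1² − 1/5²) = 13.06 eV.
λ = 1240 / 13.06 = 94.98 nm.

94.98 nm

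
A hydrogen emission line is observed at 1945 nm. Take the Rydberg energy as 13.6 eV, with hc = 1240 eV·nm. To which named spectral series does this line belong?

ΔE = 1240/1945 = 0.6375 eV.
This matches 13.6 × (1/4² − 1/8²), so n_f = 4: the Brackett series.

Brackett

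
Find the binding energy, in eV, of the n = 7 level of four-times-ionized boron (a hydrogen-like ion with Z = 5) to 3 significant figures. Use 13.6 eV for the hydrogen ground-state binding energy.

6.94 eV

E_n = −13.6 Z²/n² = −340.0/n² eV for Z = 5.
E_7 = −340.0/49 = −6.94 eV, so ionization (to E = 0) requires 6.94 eV.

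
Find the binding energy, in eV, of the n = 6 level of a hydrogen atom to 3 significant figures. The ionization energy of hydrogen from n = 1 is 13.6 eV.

0.378 eV

E_6 = −13.60/36 = −0.378 eV, so ionization (to E = 0) requires 0.378 eV.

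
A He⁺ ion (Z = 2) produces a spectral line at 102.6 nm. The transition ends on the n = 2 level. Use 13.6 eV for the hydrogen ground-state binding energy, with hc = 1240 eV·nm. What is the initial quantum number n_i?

n_i = 6

The photon energy is ΔE = hc/λ = 1240 / 102.6 = 12.09 eV.
With Z = 2, ΔE = 54.40 × (1/n_f² − 1/n_i²), so 1/n_f² − 1/n_i² = 0.2222.
With n_f = 2: 1/n_i² = 1/4 − 0.2222 = 0.02784, so n_i ≈ 5.99.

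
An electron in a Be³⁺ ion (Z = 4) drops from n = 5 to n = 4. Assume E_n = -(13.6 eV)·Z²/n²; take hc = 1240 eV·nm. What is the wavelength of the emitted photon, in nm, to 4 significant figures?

253.3 nm

For Z = 4 the level energies scale as Z², so the effective Rydberg energy is 13.6 × 16 = 217.6 eV.
ΔE = 217.6 × (1/4² − 1/5²) = 217.6 × 0.02250 = 4.896 eV.
λ = hc/ΔE = 1240 / 4.896 = 253.3 nm.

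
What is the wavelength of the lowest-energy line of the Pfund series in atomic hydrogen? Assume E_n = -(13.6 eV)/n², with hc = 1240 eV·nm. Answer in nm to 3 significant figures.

7460 nm

The Pfund series terminates on n_f = 5; the first line has n_i = 5+1 = 6.
ΔE = 13.60 × (1/5² − 1/6²) = 0.1662 eV.
λ = 1240 / 0.1662 = 7460 nm.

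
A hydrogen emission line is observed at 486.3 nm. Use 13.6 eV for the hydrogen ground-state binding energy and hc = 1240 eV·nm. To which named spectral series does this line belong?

Balmer

ΔE = 1240/486.3 = 2.550 eV.
This matches 13.6 × (1/2² − 1/4²), so n_f = 2: the Balmer series.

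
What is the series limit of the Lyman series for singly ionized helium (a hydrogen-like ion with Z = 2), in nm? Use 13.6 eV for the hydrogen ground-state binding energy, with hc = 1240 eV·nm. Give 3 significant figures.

The Lyman series has lower level n_f = 1; the series limit corresponds to n_i → ∞.
ΔE_max = 13.6 × 4 / 1² = 54.40 eV.
λ_min = 1240 / 54.40 = 22.8 nm.

22.8 nm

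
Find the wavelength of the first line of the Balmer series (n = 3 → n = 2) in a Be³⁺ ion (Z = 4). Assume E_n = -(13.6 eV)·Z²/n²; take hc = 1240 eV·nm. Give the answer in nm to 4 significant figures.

The Balmer series terminates on n_f = 2; the first line has n_i = 2+1 = 3.
ΔE = 217.6 × (1/2² − 1/3²) = 30.22 eV.
λ = 1240 / 30.22 = 41.03 nm.

41.03 nm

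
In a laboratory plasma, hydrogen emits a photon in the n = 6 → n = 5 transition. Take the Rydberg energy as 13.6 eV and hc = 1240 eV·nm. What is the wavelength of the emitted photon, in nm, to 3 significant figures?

ΔE = 13.60 × (1/5² − 1/6²) = 13.60 × 0.01222 = 0.1662 eV.
λ = hc/ΔE = 1240 / 0.1662 = 7460 nm.

7460 nm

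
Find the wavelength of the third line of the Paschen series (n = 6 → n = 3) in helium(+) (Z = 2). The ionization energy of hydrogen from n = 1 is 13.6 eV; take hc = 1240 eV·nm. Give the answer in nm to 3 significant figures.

The Paschen series terminates on n_f = 3; the third line has n_i = 3+3 = 6.
ΔE = 54.40 × (1/3² − 1/6²) = 4.533 eV.
λ = 1240 / 4.533 = 274 nm.

274 nm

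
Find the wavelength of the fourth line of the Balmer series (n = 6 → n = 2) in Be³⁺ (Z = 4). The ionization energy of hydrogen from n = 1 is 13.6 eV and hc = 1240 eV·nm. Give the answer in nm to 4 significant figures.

The Balmer series terminates on n_f = 2; the fourth line has n_i = 2+4 = 6.
ΔE = 217.6 × (1/2² − 1/6²) = 48.36 eV.
λ = 1240 / 48.36 = 25.64 nm.

25.64 nm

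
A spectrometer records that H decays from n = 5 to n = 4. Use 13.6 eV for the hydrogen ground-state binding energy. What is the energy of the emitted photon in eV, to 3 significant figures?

E_5 = −13.60/25 = −0.5440 eV and E_4 = −13.60/16 = −0.8500 eV.
The photon energy is |E_5 − E_4| = 0.306 eV.

0.306 eV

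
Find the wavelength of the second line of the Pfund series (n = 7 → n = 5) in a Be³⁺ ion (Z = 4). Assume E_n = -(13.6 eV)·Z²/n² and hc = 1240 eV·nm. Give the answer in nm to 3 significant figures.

291 nm

The Pfund series terminates on n_f = 5; the second line has n_i = 5+2 = 7.
ΔE = 217.6 × (1/5² − 1/7²) = 4.263 eV.
λ = 1240 / 4.263 = 291 nm.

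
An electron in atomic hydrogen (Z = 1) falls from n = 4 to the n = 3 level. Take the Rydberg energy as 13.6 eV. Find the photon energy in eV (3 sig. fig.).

0.661 eV

E_4 = −13.60/16 = −0.8500 eV and E_3 = −13.60/9 = −1.511 eV.
The photon energy is |E_4 − E_3| = 0.661 eV.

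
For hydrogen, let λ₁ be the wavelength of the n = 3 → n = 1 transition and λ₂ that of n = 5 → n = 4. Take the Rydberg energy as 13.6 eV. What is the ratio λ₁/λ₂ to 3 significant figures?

λ ∝ 1/ΔE ∝ 1/(1/n_f² − 1/n_i²), and the Z² and hc factors cancel in the ratio.
λ₁/λ₂ = (1/4² − 1/5²)/(1/1² − 1/3²) = 0.02250/0.8889 = 0.0253.

0.0253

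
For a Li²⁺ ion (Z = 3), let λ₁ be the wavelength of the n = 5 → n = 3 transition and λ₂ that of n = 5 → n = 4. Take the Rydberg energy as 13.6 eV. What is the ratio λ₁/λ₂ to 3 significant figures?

λ ∝ 1/ΔE ∝ 1/(1/n_f² − 1/n_i²), and the Z² and hc factors cancel in the ratio.
λ₁/λ₂ = (1/4² − 1/5²)/(1/3² − 1/5²) = 0.02250/0.07111 = 0.316.

0.316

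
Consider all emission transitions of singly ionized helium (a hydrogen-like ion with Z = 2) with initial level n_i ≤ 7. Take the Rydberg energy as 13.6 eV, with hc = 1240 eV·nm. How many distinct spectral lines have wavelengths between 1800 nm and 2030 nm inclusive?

1

Enumerate all n_i → n_f pairs with 1 ≤ n_f < n_i ≤ 7 and compute λ = 1240 / [13.6·4·(1/n_f² − 1/n_i²)].
Lines falling in [1800, 2030] nm: 6→5 (1865 nm).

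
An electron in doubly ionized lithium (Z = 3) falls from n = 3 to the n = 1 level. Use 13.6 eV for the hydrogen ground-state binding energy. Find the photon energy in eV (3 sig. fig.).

109 eV

The Bohr energies scale as Z², so for Z = 3: E_n = −122.4/n² eV.
E_3 = −122.4/9 = −13.60 eV and E_1 = −122.4/1 = −122.4 eV.
The photon energy is |E_3 − E_1| = 109 eV.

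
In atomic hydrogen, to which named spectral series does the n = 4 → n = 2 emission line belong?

The series is set by the lower level: n_f = 2 is the Balmer series.

Balmer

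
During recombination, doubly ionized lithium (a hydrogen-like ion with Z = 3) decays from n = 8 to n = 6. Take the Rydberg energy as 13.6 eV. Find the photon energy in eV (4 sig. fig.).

1.488 eV

The Bohr energies scale as Z², so for Z = 3: E_n = −122.4/n² eV.
E_8 = −122.4/64 = −1.913 eV and E_6 = −122.4/36 = −3.400 eV.
The photon energy is |E_8 − E_6| = 1.488 eV.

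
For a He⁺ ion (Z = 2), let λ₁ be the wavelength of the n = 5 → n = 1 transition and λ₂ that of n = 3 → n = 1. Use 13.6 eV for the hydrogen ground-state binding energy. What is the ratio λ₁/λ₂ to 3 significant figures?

λ ∝ 1/ΔE ∝ 1/(1/n_f² − 1/n_i²), and the Z² and hc factors cancel in the ratio.
λ₁/λ₂ = (1/1² − 1/3²)/(1/1² − 1/5²) = 0.8889/0.9600 = 0.926.

0.926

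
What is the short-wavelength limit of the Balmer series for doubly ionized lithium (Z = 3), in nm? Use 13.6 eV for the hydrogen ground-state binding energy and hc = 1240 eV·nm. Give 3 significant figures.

The Balmer series has lower level n_f = 2; the series limit corresponds to n_i → ∞.
ΔE_max = 13.6 × 9 / 2² = 30.60 eV.
λ_min = 1240 / 30.60 = 40.5 nm.

40.5 nm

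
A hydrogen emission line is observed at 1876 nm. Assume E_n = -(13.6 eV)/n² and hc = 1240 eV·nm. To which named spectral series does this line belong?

ΔE = 1240/1876 = 0.6610 eV.
This matches 13.6 × (1/3² − 1/4²), so n_f = 3: the Paschen series.

Paschen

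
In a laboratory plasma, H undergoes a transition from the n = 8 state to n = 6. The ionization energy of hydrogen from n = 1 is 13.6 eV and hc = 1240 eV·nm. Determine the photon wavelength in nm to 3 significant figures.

ΔE = 13.60 × (1/6² − 1/8²) = 13.60 × 0.01215 = 0.1653 eV.
λ = hc/ΔE = 1240 / 0.1653 = 7500 nm.

7500 nm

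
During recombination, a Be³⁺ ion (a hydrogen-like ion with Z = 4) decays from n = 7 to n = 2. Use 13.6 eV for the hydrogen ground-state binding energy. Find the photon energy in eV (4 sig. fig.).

49.96 eV

The Bohr energies scale as Z², so for Z = 4: E_n = −217.6/n² eV.
E_7 = −217.6/49 = −4.441 eV and E_2 = −217.6/4 = −54.40 eV.
The photon energy is |E_7 − E_2| = 49.96 eV.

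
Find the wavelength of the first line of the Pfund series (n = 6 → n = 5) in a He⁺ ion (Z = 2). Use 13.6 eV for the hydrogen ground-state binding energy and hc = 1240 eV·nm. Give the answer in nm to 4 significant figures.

The Pfund series terminates on n_f = 5; the first line has n_i = 5+1 = 6.
ΔE = 54.40 × (1/5² − 1/6²) = 0.6649 eV.
λ = 1240 / 0.6649 = 1865 nm.

1865 nm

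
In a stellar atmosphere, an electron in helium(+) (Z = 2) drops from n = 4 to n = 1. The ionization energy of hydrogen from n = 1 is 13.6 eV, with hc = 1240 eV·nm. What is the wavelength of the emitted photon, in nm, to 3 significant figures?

For Z = 2 the level energies scale as Z², so the effective Rydberg energy is 13.6 × 4 = 54.40 eV.
ΔE = 54.40 × (1/1² − 1/4²) = 54.40 × 0.9375 = 51.00 eV.
λ = hc/ΔE = 1240 / 51.00 = 24.3 nm.

24.3 nm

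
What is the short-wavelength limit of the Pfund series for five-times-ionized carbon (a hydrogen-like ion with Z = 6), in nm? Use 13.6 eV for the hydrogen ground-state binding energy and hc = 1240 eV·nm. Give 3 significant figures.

The Pfund series has lower level n_f = 5; the series limit corresponds to n_i → ∞.
ΔE_max = 13.6 × 36 / 5² = 19.58 eV.
λ_min = 1240 / 19.58 = 63.3 nm.

63.3 nm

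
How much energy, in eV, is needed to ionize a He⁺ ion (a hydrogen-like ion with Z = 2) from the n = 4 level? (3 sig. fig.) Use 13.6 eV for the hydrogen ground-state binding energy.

3.40 eV

E_n = −13.6 Z²/n² = −54.40/n² eV for Z = 2.
E_4 = −54.40/16 = −3.40 eV, so ionization (to E = 0) requires 3.40 eV.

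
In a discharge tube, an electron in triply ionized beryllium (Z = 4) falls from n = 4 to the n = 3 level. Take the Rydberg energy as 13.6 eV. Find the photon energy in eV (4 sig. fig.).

The Bohr energies scale as Z², so for Z = 4: E_n = −217.6/n² eV.
E_4 = −217.6/16 = −13.60 eV and E_3 = −217.6/9 = −24.18 eV.
The photon energy is |E_4 − E_3| = 10.58 eV.

10.58 eV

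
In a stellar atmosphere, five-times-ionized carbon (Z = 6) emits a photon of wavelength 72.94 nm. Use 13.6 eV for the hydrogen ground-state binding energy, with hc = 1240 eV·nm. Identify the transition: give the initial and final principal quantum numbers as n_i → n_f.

The photon energy is ΔE = hc/λ = 1240 / 72.94 = 17.00 eV.
With Z = 6, ΔE = 489.6 × (1/n_f² − 1/n_i²), so 1/n_f² − 1/n_i² = 0.03472.
Trying n_f = 4 gives 1/n_i² = 0.02778, i.e. n_i ≈ 6; this pair matches.

n_i = 6, n_f = 4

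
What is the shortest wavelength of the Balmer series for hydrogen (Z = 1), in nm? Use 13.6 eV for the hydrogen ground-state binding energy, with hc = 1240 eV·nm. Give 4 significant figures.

364.7 nm

The Balmer series has lower level n_f = 2; the series limit corresponds to n_i → ∞.
ΔE_max = 13.6 × 1 / 2² = 3.400 eV.
λ_min = 1240 / 3.400 = 364.7 nm.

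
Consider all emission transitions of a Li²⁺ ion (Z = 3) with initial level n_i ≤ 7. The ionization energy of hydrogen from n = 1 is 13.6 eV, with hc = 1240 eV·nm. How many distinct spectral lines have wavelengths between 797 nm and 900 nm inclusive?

1

Enumerate all n_i → n_f pairs with 1 ≤ n_f < n_i ≤ 7 and compute λ = 1240 / [13.6·9·(1/n_f² − 1/n_i²)].
Lines falling in [797, 900] nm: 6→5 (828.9 nm).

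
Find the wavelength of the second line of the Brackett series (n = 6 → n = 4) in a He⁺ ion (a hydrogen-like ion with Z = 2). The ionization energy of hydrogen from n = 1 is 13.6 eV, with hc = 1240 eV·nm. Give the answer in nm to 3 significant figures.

656 nm

The Brackett series terminates on n_f = 4; the second line has n_i = 4+2 = 6.
ΔE = 54.40 × (1/4² − 1/6²) = 1.889 eV.
λ = 1240 / 1.889 = 656 nm.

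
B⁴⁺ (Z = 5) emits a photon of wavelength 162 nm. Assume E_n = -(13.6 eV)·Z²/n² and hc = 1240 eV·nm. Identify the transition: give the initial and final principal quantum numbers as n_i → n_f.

n_i = 5, n_f = 4

The photon energy is ΔE = hc/λ = 1240 / 162 = 7.654 eV.
With Z = 5, ΔE = 340.0 × (1/n_f² − 1/n_i²), so 1/n_f² − 1/n_i² = 0.02251.
Trying n_f = 4 gives 1/n_i² = 0.03999, i.e. n_i ≈ 5; this pair matches.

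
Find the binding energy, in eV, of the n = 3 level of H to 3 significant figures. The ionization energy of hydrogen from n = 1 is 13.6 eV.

1.51 eV

E_3 = −13.60/9 = −1.51 eV, so ionization (to E = 0) requires 1.51 eV.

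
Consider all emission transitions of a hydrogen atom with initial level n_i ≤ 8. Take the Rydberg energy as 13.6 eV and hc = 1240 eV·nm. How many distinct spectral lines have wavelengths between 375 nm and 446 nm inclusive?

4

Enumerate all n_i → n_f pairs with 1 ≤ n_f < n_i ≤ 8 and compute λ = 1240 / [13.6·1·(1/n_f² − 1/n_i²)].
Lines falling in [375, 446] nm: 8→2 (389.0 nm), 7→2 (397.1 nm), 6→2 (410.3 nm), 5→2 (434.2 nm).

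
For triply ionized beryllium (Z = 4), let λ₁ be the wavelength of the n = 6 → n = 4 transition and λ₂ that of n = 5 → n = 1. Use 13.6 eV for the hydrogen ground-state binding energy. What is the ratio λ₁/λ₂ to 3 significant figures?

λ ∝ 1/ΔE ∝ 1/(1/n_f² − 1/n_i²), and the Z² and hc factors cancel in the ratio.
λ₁/λ₂ = (1/1² − 1/5²)/(1/4² − 1/6²) = 0.9600/0.03472 = 27.6.

27.6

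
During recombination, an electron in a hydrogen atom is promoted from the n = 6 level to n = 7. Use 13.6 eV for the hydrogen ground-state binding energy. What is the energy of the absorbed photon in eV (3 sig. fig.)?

0.100 eV

E_7 = −13.60/49 = −0.2776 eV and E_6 = −13.60/36 = −0.3778 eV.
The photon energy is |E_7 − E_6| = 0.100 eV.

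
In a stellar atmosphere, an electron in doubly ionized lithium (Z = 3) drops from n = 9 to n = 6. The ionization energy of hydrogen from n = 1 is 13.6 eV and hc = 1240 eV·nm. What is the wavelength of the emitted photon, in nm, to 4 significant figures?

For Z = 3 the level energies scale as Z², so the effective Rydberg energy is 13.6 × 9 = 122.4 eV.
ΔE = 122.4 × (1/6² − 1/9²) = 122.4 × 0.01543 = 1.889 eV.
λ = hc/ΔE = 1240 / 1.889 = 656.5 nm.

656.5 nm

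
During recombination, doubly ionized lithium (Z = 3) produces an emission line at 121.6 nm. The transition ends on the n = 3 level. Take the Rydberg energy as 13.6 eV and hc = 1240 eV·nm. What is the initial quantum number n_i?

The photon energy is ΔE = hc/λ = 1240 / 121.6 = 10.20 eV.
With Z = 3, ΔE = 122.4 × (1/n_f² − 1/n_i²), so 1/n_f² − 1/n_i² = 0.08331.
With n_f = 3: 1/n_i² = 1/9 − 0.08331 = 0.02780, so n_i ≈ 6.00.

n_i = 6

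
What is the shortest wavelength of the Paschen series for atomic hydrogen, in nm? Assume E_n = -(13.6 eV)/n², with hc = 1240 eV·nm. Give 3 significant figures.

821 nm

The Paschen series has lower level n_f = 3; the series limit corresponds to n_i → ∞.
ΔE_max = 13.6 × 1 / 3² = 1.511 eV.
λ_min = 1240 / 1.511 = 821 nm.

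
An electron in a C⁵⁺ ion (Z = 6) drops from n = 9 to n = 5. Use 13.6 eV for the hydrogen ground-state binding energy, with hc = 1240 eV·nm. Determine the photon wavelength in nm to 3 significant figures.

91.6 nm

For Z = 6 the level energies scale as Z², so the effective Rydberg energy is 13.6 × 36 = 489.6 eV.
ΔE = 489.6 × (1/5² − 1/9²) = 489.6 × 0.02765 = 13.54 eV.
λ = hc/ΔE = 1240 / 13.54 = 91.6 nm.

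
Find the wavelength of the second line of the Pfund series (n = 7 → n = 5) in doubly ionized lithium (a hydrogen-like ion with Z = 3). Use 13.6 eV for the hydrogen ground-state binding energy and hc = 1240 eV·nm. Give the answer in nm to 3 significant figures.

517 nm

The Pfund series terminates on n_f = 5; the second line has n_i = 5+2 = 7.
ΔE = 122.4 × (1/5² − 1/7²) = 2.398 eV.
λ = 1240 / 2.398 = 517 nm.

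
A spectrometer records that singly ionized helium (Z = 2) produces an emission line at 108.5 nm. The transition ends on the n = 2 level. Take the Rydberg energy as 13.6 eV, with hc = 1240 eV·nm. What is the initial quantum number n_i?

The photon energy is ΔE = hc/λ = 1240 / 108.5 = 11.43 eV.
With Z = 2, ΔE = 54.40 × (1/n_f² − 1/n_i²), so 1/n_f² − 1/n_i² = 0.2101.
With n_f = 2: 1/n_i² = 1/4 − 0.2101 = 0.03992, so n_i ≈ 5.01.

n_i = 5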